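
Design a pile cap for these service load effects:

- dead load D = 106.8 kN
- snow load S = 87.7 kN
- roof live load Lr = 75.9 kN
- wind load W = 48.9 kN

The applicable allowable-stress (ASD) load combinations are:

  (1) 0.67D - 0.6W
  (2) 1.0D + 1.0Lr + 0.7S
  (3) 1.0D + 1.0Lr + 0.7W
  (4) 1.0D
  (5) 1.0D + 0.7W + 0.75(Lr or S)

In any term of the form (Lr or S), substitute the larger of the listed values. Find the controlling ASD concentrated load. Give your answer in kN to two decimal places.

(Lr or S) → S = 87.7 kN.
(1) 0.67(106.8) - 0.6(48.9) = 71.56 - 29.34 = 42.22
(2) 1.0(106.8) + 1.0(75.9) + 0.7(87.7) = 106.80 + 75.90 + 61.39 = 244.09
(3) 1.0(106.8) + 1.0(75.9) + 0.7(48.9) = 106.80 + 75.90 + 34.23 = 216.93
(4) 1.0(106.8) = 106.80
(5) 1.0(106.8) + 0.7(48.9) + 0.75(87.7) = 106.80 + 34.23 + 65.78 = 206.81
Combination 2 governs: P = 244.09 kN.

244.09 kN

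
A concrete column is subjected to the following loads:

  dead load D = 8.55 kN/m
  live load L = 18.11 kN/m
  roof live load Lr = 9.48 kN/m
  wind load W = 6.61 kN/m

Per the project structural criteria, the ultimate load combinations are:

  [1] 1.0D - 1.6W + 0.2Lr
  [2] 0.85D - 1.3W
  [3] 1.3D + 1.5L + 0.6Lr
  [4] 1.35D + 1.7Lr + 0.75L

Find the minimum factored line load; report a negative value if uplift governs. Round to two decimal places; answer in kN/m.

[1] 1.0(8.55) - 1.6(6.61) + 0.2(9.48) = 8.55 - 10.58 + 1.90 = -0.13
[2] 0.85(8.55) - 1.3(6.61) = -1.33
[3] 1.3(8.55) + 1.5(18.11) + 0.6(9.48) = 43.97
[4] 1.35(8.55) + 1.7(9.48) + 0.75(18.11) = 11.54 + 16.12 + 13.58 = 41.24
Combination 2 gives the minimum: -1.33 kN/m.

-1.33 kN/m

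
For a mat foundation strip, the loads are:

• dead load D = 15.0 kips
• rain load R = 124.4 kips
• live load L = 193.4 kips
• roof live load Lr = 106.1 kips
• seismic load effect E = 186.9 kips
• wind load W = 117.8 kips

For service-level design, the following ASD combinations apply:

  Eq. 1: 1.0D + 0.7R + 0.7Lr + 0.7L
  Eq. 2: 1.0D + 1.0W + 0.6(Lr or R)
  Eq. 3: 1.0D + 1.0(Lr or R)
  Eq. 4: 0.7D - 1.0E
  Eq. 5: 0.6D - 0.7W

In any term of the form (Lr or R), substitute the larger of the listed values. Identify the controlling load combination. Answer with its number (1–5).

(Lr or R) → R = 124.4 kips.
Eq. 1: 1.0(15.0) + 0.7(124.4) + 0.7(106.1) + 0.7(193.4) = 15.00 + 87.08 + 74.27 + 135.38 = 311.73
Eq. 2: 1.0(15.0) + 1.0(117.8) + 0.6(124.4) = 15.00 + 117.80 + 74.64 = 207.44
Eq. 3: 1.0(15.0) + 1.0(124.4) = 15.00 + 124.40 = 139.40
Eq. 4: 0.7(15.0) - 1.0(186.9) = 10.50 - 186.90 = -176.40
Eq. 5: 0.6(15.0) - 0.7(117.8) = 9.00 - 82.46 = -73.46
The largest value is 311.73 kips from combination 1.

Combination 1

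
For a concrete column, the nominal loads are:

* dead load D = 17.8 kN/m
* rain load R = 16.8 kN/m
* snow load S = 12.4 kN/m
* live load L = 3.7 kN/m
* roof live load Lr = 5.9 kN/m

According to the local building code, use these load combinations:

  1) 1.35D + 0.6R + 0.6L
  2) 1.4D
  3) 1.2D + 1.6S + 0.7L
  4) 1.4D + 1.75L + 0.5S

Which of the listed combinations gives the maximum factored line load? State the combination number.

Combination 3

1) 1.35(17.8) + 0.6(16.8) + 0.6(3.7) = 36.3
2) 1.4(17.8) = 24.9
3) 1.2(17.8) + 1.6(12.4) + 0.7(3.7) = 43.8
4) 1.4(17.8) + 1.75(3.7) + 0.5(12.4) = 37.6
The largest value is 43.8 kN/m from combination 3.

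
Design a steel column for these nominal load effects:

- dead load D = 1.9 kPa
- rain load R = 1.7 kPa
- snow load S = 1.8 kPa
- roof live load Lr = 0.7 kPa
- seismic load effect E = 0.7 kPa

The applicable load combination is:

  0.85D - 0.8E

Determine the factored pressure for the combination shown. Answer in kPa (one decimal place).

0.85(1.9) - 0.8(0.7) = 1.1
p_u = 1.1 kPa.

1.1 kPa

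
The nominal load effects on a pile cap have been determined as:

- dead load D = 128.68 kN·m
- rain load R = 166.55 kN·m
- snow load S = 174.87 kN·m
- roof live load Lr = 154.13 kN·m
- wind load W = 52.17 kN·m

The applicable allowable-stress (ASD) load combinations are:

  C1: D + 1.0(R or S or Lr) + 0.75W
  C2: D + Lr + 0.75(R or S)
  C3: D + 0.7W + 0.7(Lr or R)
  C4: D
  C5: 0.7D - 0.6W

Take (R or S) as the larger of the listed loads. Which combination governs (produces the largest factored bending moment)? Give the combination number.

Combination 2

(R or S or Lr) → S = 174.87 kN·m; (R or S) → S = 174.87 kN·m; (Lr or R) → R = 166.55 kN·m.
C1: 1.0(128.68) + 1.0(174.87) + 0.75(52.17) = 342.68
C2: 1.0(128.68) + 1.0(154.13) + 0.75(174.87) = 413.96
C3: 1.0(128.68) + 0.7(52.17) + 0.7(166.55) = 281.78
C4: 1.0(128.68) = 128.68
C5: 0.7(128.68) - 0.6(52.17) = 58.77
The largest value is 413.96 kN·m from combination 2.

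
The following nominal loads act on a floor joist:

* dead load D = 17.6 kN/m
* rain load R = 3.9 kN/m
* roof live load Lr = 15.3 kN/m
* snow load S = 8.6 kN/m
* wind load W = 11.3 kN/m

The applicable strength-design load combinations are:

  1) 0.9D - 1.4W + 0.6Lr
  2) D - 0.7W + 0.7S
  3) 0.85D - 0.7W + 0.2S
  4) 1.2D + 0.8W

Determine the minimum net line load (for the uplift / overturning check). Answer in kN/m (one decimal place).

8.8 kN/m

1) 0.9(17.6) - 1.4(11.3) + 0.6(15.3) = 15.8 - 15.8 + 9.2 = 9.2
2) 1.0(17.6) - 0.7(11.3) + 0.7(8.6) = 17.6 - 7.9 + 6.0 = 15.7
3) 0.85(17.6) - 0.7(11.3) + 0.2(8.6) = 15.0 - 7.9 + 1.7 = 8.8
4) 1.2(17.6) + 0.8(11.3) = 30.2
Combination 3 gives the minimum: 8.8 kN/m.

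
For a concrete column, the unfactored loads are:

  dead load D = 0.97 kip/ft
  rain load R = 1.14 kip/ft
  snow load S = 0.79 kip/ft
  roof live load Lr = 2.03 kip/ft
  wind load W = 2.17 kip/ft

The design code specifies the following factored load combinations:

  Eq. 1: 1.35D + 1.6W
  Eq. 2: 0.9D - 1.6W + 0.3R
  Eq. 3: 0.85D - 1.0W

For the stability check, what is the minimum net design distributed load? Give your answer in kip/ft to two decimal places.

Eq. 1: 1.35(0.97) + 1.6(2.17) = 4.78
Eq. 2: 0.9(0.97) - 1.6(2.17) + 0.3(1.14) = -2.26
Eq. 3: 0.85(0.97) - 1.0(2.17) = -1.35
Combination 2 gives the minimum: -2.26 kip/ft.

-2.26 kip/ft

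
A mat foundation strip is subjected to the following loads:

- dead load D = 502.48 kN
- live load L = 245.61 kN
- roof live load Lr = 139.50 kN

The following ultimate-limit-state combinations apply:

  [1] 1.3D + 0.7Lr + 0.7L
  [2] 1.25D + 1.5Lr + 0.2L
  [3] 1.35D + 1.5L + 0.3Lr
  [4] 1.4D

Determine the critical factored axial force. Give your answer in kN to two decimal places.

[1] 1.3(502.48) + 0.7(139.50) + 0.7(245.61) = 922.80
[2] 1.25(502.48) + 1.5(139.50) + 0.2(245.61) = 886.47
[3] 1.35(502.48) + 1.5(245.61) + 0.3(139.50) = 1088.61
[4] 1.4(502.48) = 703.47
The controlling combination is 3, giving 1088.61 kN.

1088.61 kN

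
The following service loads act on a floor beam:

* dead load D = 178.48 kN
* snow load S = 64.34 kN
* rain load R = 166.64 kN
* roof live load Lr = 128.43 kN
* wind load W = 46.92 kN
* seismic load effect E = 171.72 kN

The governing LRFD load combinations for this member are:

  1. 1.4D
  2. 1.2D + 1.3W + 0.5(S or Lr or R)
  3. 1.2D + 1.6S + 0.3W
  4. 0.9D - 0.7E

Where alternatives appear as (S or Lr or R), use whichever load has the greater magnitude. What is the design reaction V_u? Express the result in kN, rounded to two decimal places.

358.49 kN

(S or Lr or R) → R = 166.64 kN.
1. 1.4(178.48) = 249.87
2. 1.2(178.48) + 1.3(46.92) + 0.5(166.64) = 358.49
3. 1.2(178.48) + 1.6(64.34) + 0.3(46.92) = 214.18 + 102.94 + 14.08 = 331.20
4. 0.9(178.48) - 0.7(171.72) = 160.63 - 120.20 = 40.43
Maximum is from combination 2.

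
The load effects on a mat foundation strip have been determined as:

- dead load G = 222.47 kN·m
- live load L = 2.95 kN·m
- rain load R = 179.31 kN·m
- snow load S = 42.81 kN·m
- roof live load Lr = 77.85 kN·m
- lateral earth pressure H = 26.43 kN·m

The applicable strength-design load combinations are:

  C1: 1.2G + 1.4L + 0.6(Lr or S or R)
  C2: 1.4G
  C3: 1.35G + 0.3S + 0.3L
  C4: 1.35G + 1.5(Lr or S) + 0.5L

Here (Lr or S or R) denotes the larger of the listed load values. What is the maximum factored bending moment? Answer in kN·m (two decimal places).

(Lr or S or R) → R = 179.31 kN·m; (Lr or S) → Lr = 77.85 kN·m.
C1: 1.2(222.47) + 1.4(2.95) + 0.6(179.31) = 266.96 + 4.13 + 107.59 = 378.68
C2: 1.4(222.47) = 311.46
C3: 1.35(222.47) + 0.3(42.81) + 0.3(2.95) = 300.33 + 12.84 + 0.89 = 314.06
C4: 1.35(222.47) + 1.5(77.85) + 0.5(2.95) = 418.58
The controlling combination is 4, giving 418.58 kN·m.

418.58 kN·m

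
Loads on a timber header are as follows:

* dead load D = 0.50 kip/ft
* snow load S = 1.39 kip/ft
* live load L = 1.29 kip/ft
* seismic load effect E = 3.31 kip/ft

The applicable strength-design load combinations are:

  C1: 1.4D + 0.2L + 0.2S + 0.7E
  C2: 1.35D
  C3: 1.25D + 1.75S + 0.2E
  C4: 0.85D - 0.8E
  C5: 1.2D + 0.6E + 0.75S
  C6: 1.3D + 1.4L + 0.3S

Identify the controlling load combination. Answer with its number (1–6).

C1: 1.4(0.50) + 0.2(1.29) + 0.2(1.39) + 0.7(3.31) = 3.55
C2: 1.35(0.50) = 0.68
C3: 1.25(0.50) + 1.75(1.39) + 0.2(3.31) = 3.72
C4: 0.85(0.50) - 0.8(3.31) = -2.22
C5: 1.2(0.50) + 0.6(3.31) + 0.75(1.39) = 3.63
C6: 1.3(0.50) + 1.4(1.29) + 0.3(1.39) = 2.87
The largest value is 3.72 kip/ft from combination 3.

Combination 3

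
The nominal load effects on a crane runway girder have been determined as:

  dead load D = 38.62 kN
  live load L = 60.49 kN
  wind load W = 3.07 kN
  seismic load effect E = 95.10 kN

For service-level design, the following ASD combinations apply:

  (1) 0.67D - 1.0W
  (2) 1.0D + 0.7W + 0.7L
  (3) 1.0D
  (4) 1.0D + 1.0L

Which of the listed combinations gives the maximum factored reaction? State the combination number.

(1) 0.67(38.62) - 1.0(3.07) = 25.88 - 3.07 = 22.81
(2) 1.0(38.62) + 0.7(3.07) + 0.7(60.49) = 38.62 + 2.15 + 42.34 = 83.11
(3) 1.0(38.62) = 38.62
(4) 1.0(38.62) + 1.0(60.49) = 38.62 + 60.49 = 99.11
The largest value is 99.11 kN from combination 4.

Combination 4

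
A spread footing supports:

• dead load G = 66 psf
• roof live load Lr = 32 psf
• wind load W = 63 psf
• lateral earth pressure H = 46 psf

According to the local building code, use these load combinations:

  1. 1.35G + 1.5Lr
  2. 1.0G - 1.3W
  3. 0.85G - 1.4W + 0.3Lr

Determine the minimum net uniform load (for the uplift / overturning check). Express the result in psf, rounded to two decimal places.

1. 1.35(66) + 1.5(32) = 89.10 + 48.00 = 137.10
2. 1.0(66) - 1.3(63) = 66.00 - 81.90 = -15.90
3. 0.85(66) - 1.4(63) + 0.3(32) = 56.10 - 88.20 + 9.60 = -22.50
Combination 3 gives the minimum: -22.50 psf.

-22.50 psf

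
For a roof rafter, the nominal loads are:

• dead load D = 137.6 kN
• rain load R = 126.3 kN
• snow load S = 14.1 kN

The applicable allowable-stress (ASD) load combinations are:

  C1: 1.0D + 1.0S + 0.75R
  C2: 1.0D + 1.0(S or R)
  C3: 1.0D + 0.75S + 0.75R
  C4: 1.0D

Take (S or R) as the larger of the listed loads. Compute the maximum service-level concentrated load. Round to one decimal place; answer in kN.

(S or R) → R = 126.3 kN.
C1: 1.0(137.6) + 1.0(14.1) + 0.75(126.3) = 137.6 + 14.1 + 94.7 = 246.4
C2: 1.0(137.6) + 1.0(126.3) = 137.6 + 126.3 = 263.9
C3: 1.0(137.6) + 0.75(14.1) + 0.75(126.3) = 137.6 + 10.6 + 94.7 = 242.9
C4: 1.0(137.6) = 137.6
Combination 2 governs: P = 263.9 kN.

263.9 kN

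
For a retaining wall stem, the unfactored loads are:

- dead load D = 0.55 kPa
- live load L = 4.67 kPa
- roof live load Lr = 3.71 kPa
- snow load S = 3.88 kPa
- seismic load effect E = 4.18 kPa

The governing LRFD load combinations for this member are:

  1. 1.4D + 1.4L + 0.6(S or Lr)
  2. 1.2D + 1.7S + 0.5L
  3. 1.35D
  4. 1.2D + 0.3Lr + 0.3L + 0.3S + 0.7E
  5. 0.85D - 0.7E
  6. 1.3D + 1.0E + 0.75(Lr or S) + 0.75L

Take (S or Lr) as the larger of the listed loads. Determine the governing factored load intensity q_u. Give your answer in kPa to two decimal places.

(S or Lr) → S = 3.88 kPa; (Lr or S) → S = 3.88 kPa.
1. 1.4(0.55) + 1.4(4.67) + 0.6(3.88) = 0.77 + 6.54 + 2.33 = 9.64
2. 1.2(0.55) + 1.7(3.88) + 0.5(4.67) = 9.59
3. 1.35(0.55) = 0.74
4. 1.2(0.55) + 0.3(3.71) + 0.3(4.67) + 0.3(3.88) + 0.7(4.18) = 0.66 + 1.11 + 1.40 + 1.16 + 2.93 = 7.26
5. 0.85(0.55) - 0.7(4.18) = 0.47 - 2.93 = -2.46
6. 1.3(0.55) + 1.0(4.18) + 0.75(3.88) + 0.75(4.67) = 0.72 + 4.18 + 2.91 + 3.50 = 11.31
The controlling combination is 6, giving 11.31 kPa.

11.31 kPa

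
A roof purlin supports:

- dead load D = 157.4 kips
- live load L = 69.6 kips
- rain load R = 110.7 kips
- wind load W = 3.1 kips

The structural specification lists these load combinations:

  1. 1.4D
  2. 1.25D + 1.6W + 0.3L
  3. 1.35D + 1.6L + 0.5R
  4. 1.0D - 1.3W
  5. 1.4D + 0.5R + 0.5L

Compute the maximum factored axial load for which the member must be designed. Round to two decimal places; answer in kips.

379.20 kips

1. 1.4(157.4) = 220.36
2. 1.25(157.4) + 1.6(3.1) + 0.3(69.6) = 196.75 + 4.96 + 20.88 = 222.59
3. 1.35(157.4) + 1.6(69.6) + 0.5(110.7) = 212.49 + 111.36 + 55.35 = 379.20
4. 1.0(157.4) - 1.3(3.1) = 157.40 - 4.03 = 153.37
5. 1.4(157.4) + 0.5(110.7) + 0.5(69.6) = 220.36 + 55.35 + 34.80 = 310.51
Maximum is from combination 3.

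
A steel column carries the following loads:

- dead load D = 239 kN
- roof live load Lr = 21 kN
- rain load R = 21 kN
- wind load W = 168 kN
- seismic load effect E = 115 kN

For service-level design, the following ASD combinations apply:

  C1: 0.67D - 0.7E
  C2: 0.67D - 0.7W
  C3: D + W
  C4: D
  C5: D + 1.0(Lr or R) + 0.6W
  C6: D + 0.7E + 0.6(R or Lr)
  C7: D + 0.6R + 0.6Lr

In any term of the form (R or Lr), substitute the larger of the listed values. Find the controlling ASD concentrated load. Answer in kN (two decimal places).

(Lr or R) → Lr = 21 kN; (R or Lr) → R = 21 kN.
C1: 0.67(239) - 0.7(115) = 79.63
C2: 0.67(239) - 0.7(168) = 42.53
C3: 1.0(239) + 1.0(168) = 407.00
C4: 1.0(239) = 239.00
C5: 1.0(239) + 1.0(21) + 0.6(168) = 360.80
C6: 1.0(239) + 0.7(115) + 0.6(21) = 332.10
C7: 1.0(239) + 0.6(21) + 0.6(21) = 264.20
The controlling combination is 3, giving 407.00 kN.

407.00 kN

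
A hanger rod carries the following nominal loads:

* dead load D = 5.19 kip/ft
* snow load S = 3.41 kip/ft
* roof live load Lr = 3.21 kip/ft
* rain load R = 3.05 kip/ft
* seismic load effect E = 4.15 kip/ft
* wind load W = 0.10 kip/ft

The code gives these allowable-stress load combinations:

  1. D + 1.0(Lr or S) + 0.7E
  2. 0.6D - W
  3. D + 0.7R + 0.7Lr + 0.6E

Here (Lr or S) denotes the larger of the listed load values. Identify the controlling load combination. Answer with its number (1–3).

(Lr or S) → S = 3.41 kip/ft.
1. 1.0(5.19) + 1.0(3.41) + 0.7(4.15) = 5.19 + 3.41 + 2.91 = 11.51
2. 0.6(5.19) - 1.0(0.10) = 3.11 - 0.10 = 3.01
3. 1.0(5.19) + 0.7(3.05) + 0.7(3.21) + 0.6(4.15) = 12.06
The largest value is 12.06 kip/ft from combination 3.

Combination 3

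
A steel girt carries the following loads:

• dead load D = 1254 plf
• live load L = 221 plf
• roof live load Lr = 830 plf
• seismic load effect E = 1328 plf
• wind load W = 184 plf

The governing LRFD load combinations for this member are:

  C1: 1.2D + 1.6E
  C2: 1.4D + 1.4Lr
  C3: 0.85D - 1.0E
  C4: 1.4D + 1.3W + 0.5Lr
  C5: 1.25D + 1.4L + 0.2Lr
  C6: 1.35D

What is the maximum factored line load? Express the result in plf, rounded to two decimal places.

C1: 1.2(1254) + 1.6(1328) = 3629.60
C2: 1.4(1254) + 1.4(830) = 2917.60
C3: 0.85(1254) - 1.0(1328) = -262.10
C4: 1.4(1254) + 1.3(184) + 0.5(830) = 2409.80
C5: 1.25(1254) + 1.4(221) + 0.2(830) = 2042.90
C6: 1.35(1254) = 1692.90
Maximum is from combination 1.

3629.60 plf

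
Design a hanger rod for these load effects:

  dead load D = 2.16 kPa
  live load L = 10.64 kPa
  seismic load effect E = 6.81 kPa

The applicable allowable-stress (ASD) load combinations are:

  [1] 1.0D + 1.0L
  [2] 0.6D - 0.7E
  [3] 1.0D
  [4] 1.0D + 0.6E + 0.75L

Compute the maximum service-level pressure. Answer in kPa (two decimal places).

[1] 1.0(2.16) + 1.0(10.64) = 2.16 + 10.64 = 12.80
[2] 0.6(2.16) - 0.7(6.81) = 1.30 - 4.77 = -3.47
[3] 1.0(2.16) = 2.16
[4] 1.0(2.16) + 0.6(6.81) + 0.75(10.64) = 2.16 + 4.09 + 7.98 = 14.23
The controlling combination is 4, giving 14.23 kPa.

14.23 kPa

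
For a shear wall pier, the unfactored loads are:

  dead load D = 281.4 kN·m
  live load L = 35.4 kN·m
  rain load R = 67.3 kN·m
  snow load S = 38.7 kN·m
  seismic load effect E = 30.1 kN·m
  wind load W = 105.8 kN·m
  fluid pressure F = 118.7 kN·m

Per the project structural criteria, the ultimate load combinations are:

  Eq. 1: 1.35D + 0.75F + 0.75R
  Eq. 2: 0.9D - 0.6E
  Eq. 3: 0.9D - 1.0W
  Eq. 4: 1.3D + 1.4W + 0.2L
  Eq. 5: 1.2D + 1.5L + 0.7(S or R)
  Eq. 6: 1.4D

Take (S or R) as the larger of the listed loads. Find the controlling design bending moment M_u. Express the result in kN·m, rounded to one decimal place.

521.0 kN·m

(S or R) → R = 67.3 kN·m.
Eq. 1: 1.35(281.4) + 0.75(118.7) + 0.75(67.3) = 379.9 + 89.0 + 50.5 = 519.4
Eq. 2: 0.9(281.4) - 0.6(30.1) = 253.3 - 18.1 = 235.2
Eq. 3: 0.9(281.4) - 1.0(105.8) = 253.3 - 105.8 = 147.5
Eq. 4: 1.3(281.4) + 1.4(105.8) + 0.2(35.4) = 365.8 + 148.1 + 7.1 = 521.0
Eq. 5: 1.2(281.4) + 1.5(35.4) + 0.7(67.3) = 337.7 + 53.1 + 47.1 = 437.9
Eq. 6: 1.4(281.4) = 394.0
The controlling combination is 4, giving 521.0 kN·m.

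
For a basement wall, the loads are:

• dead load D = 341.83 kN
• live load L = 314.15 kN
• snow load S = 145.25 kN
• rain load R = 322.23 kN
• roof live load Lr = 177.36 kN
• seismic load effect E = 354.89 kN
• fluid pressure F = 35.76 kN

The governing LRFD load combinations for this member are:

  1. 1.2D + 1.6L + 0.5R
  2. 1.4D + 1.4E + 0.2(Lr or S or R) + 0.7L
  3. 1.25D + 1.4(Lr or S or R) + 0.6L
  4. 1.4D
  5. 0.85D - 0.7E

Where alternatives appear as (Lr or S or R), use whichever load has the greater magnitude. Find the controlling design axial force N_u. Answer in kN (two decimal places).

(Lr or S or R) → R = 322.23 kN.
1. 1.2(341.83) + 1.6(314.15) + 0.5(322.23) = 1073.95
2. 1.4(341.83) + 1.4(354.89) + 0.2(322.23) + 0.7(314.15) = 1259.76
3. 1.25(341.83) + 1.4(322.23) + 0.6(314.15) = 1066.90
4. 1.4(341.83) = 478.56
5. 0.85(341.83) - 0.7(354.89) = 42.13
Maximum is from combination 2.

1259.76 kN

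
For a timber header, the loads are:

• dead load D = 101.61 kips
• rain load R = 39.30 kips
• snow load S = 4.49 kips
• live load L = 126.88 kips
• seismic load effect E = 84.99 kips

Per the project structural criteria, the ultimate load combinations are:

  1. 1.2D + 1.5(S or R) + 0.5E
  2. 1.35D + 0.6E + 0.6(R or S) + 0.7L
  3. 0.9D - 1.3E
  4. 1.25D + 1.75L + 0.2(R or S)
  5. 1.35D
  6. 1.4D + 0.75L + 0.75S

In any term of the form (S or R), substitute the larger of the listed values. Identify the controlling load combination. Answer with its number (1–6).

Combination 4

(S or R) → R = 39.30 kips; (R or S) → R = 39.30 kips.
1. 1.2(101.61) + 1.5(39.30) + 0.5(84.99) = 121.93 + 58.95 + 42.50 = 223.38
2. 1.35(101.61) + 0.6(84.99) + 0.6(39.30) + 0.7(126.88) = 137.17 + 50.99 + 23.58 + 88.82 = 300.56
3. 0.9(101.61) - 1.3(84.99) = 91.45 - 110.49 = -19.04
4. 1.25(101.61) + 1.75(126.88) + 0.2(39.30) = 127.01 + 222.04 + 7.86 = 356.91
5. 1.35(101.61) = 137.17
6. 1.4(101.61) + 0.75(126.88) + 0.75(4.49) = 142.25 + 95.16 + 3.37 = 240.78
The largest value is 356.91 kips from combination 4.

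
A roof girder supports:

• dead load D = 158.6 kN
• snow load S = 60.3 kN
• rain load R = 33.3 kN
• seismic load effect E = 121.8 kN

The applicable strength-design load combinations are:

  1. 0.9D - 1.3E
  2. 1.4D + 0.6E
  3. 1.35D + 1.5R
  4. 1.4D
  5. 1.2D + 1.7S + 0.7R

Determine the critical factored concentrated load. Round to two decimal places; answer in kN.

1. 0.9(158.6) - 1.3(121.8) = 142.74 - 158.34 = -15.60
2. 1.4(158.6) + 0.6(121.8) = 222.04 + 73.08 = 295.12
3. 1.35(158.6) + 1.5(33.3) = 214.11 + 49.95 = 264.06
4. 1.4(158.6) = 222.04
5. 1.2(158.6) + 1.7(60.3) + 0.7(33.3) = 190.32 + 102.51 + 23.31 = 316.14
Combination 5 governs: P_u = 316.14 kN.

316.14 kN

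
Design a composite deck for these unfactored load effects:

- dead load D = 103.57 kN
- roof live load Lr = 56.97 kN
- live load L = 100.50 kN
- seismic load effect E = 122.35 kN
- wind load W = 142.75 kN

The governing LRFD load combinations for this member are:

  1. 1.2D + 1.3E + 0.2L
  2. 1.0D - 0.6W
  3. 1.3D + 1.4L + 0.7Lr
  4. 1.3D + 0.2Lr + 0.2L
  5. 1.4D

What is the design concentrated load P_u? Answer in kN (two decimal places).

1. 1.2(103.57) + 1.3(122.35) + 0.2(100.50) = 124.28 + 159.06 + 20.10 = 303.44
2. 1.0(103.57) - 0.6(142.75) = 103.57 - 85.65 = 17.92
3. 1.3(103.57) + 1.4(100.50) + 0.7(56.97) = 134.64 + 140.70 + 39.88 = 315.22
4. 1.3(103.57) + 0.2(56.97) + 0.2(100.50) = 166.14
5. 1.4(103.57) = 145.00
Maximum is from combination 3.

315.22 kN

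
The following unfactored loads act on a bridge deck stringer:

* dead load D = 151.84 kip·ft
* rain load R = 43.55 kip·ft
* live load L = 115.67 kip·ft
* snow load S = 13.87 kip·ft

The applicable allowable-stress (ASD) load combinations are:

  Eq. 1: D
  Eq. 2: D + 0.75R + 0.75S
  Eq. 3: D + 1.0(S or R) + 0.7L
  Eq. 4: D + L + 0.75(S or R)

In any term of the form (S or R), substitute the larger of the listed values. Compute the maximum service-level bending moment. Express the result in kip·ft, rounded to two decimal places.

(S or R) → R = 43.55 kip·ft.
Eq. 1: 1.0(151.84) = 151.84
Eq. 2: 1.0(151.84) + 0.75(43.55) + 0.75(13.87) = 194.91
Eq. 3: 1.0(151.84) + 1.0(43.55) + 0.7(115.67) = 151.84 + 43.55 + 80.97 = 276.36
Eq. 4: 1.0(151.84) + 1.0(115.67) + 0.75(43.55) = 151.84 + 115.67 + 32.66 = 300.17
Combination 4 governs: M = 300.17 kip·ft.

300.17 kip·ft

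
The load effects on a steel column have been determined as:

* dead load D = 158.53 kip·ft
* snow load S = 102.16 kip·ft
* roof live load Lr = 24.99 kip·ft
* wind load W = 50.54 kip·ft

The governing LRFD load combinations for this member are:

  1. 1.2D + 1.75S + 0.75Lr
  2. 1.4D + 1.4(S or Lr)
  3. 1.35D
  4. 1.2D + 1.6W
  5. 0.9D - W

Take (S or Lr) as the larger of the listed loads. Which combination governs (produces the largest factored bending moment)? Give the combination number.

(S or Lr) → S = 102.16 kip·ft.
1. 1.2(158.53) + 1.75(102.16) + 0.75(24.99) = 387.76
2. 1.4(158.53) + 1.4(102.16) = 364.97
3. 1.35(158.53) = 214.02
4. 1.2(158.53) + 1.6(50.54) = 271.10
5. 0.9(158.53) - 1.0(50.54) = 92.14
The largest value is 387.76 kip·ft from combination 1.

Combination 1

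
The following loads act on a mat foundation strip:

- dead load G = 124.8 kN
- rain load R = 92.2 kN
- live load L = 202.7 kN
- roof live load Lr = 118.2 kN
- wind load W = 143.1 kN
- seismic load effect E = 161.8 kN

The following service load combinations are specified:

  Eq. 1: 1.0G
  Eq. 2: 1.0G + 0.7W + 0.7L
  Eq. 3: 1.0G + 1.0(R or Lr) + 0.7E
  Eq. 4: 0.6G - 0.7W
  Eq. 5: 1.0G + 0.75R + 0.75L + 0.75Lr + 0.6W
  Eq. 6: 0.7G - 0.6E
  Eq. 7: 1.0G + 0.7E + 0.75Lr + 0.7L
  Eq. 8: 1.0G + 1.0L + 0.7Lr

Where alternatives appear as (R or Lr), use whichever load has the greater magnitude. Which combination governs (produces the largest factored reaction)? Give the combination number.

Combination 5

(R or Lr) → Lr = 118.2 kN.
Eq. 1: 1.0(124.8) = 124.80
Eq. 2: 1.0(124.8) + 0.7(143.1) + 0.7(202.7) = 124.80 + 100.17 + 141.89 = 366.86
Eq. 3: 1.0(124.8) + 1.0(118.2) + 0.7(161.8) = 124.80 + 118.20 + 113.26 = 356.26
Eq. 4: 0.6(124.8) - 0.7(143.1) = 74.88 - 100.17 = -25.29
Eq. 5: 1.0(124.8) + 0.75(92.2) + 0.75(202.7) + 0.75(118.2) + 0.6(143.1) = 124.80 + 69.15 + 152.03 + 88.65 + 85.86 = 520.49
Eq. 6: 0.7(124.8) - 0.6(161.8) = 87.36 - 97.08 = -9.72
Eq. 7: 1.0(124.8) + 0.7(161.8) + 0.75(118.2) + 0.7(202.7) = 124.80 + 113.26 + 88.65 + 141.89 = 468.60
Eq. 8: 1.0(124.8) + 1.0(202.7) + 0.7(118.2) = 124.80 + 202.70 + 82.74 = 410.24
The largest value is 520.49 kN from combination 5.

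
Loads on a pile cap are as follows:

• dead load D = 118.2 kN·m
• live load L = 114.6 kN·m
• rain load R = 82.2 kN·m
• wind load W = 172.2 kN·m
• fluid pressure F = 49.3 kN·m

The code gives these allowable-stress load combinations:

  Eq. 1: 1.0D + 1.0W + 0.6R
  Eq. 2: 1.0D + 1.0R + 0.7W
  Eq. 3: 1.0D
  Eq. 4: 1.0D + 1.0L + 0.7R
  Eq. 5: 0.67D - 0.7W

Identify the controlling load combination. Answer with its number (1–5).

Combination 1

Eq. 1: 1.0(118.2) + 1.0(172.2) + 0.6(82.2) = 339.72
Eq. 2: 1.0(118.2) + 1.0(82.2) + 0.7(172.2) = 320.94
Eq. 3: 1.0(118.2) = 118.20
Eq. 4: 1.0(118.2) + 1.0(114.6) + 0.7(82.2) = 290.34
Eq. 5: 0.67(118.2) - 0.7(172.2) = -41.35
The largest value is 339.72 kN·m from combination 1.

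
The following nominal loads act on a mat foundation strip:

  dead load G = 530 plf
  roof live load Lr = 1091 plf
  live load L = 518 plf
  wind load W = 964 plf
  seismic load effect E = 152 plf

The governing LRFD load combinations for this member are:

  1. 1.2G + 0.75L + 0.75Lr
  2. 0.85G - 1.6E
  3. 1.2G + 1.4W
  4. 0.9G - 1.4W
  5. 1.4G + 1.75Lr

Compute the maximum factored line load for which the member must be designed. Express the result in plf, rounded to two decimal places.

2651.25 plf

1. 1.2(530) + 0.75(518) + 0.75(1091) = 636.00 + 388.50 + 818.25 = 1842.75
2. 0.85(530) - 1.6(152) = 450.50 - 243.20 = 207.30
3. 1.2(530) + 1.4(964) = 636.00 + 1349.60 = 1985.60
4. 0.9(530) - 1.4(964) = 477.00 - 1349.60 = -872.60
5. 1.4(530) + 1.75(1091) = 742.00 + 1909.25 = 2651.25
Combination 5 governs: w_u = 2651.25 plf.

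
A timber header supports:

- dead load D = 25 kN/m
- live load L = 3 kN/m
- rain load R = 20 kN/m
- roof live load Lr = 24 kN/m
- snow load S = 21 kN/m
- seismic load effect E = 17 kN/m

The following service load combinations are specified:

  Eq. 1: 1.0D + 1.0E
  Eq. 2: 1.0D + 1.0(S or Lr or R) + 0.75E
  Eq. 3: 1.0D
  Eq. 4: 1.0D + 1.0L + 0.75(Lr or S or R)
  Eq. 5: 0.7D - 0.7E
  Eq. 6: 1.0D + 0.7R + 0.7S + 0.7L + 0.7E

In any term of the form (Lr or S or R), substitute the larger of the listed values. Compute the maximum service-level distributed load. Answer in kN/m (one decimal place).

67.7 kN/m

(S or Lr or R) → Lr = 24 kN/m; (Lr or S or R) → Lr = 24 kN/m.
Eq. 1: 1.0(25) + 1.0(17) = 25.0 + 17.0 = 42.0
Eq. 2: 1.0(25) + 1.0(24) + 0.75(17) = 25.0 + 24.0 + 12.8 = 61.8
Eq. 3: 1.0(25) = 25.0
Eq. 4: 1.0(25) + 1.0(3) + 0.75(24) = 25.0 + 3.0 + 18.0 = 46.0
Eq. 5: 0.7(25) - 0.7(17) = 17.5 - 11.9 = 5.6
Eq. 6: 1.0(25) + 0.7(20) + 0.7(21) + 0.7(3) + 0.7(17) = 25.0 + 14.0 + 14.7 + 2.1 + 11.9 = 67.7
Maximum is from combination 6.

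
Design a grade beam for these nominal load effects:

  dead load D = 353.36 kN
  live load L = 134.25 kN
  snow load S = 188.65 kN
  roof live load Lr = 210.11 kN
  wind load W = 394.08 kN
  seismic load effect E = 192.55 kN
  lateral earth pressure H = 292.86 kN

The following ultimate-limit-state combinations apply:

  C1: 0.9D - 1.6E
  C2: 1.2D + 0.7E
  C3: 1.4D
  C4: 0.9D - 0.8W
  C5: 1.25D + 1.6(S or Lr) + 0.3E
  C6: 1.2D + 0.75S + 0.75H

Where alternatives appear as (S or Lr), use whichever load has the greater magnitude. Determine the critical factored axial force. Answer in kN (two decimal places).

(S or Lr) → Lr = 210.11 kN.
C1: 0.9(353.36) - 1.6(192.55) = 318.02 - 308.08 = 9.94
C2: 1.2(353.36) + 0.7(192.55) = 424.03 + 134.79 = 558.82
C3: 1.4(353.36) = 494.70
C4: 0.9(353.36) - 0.8(394.08) = 318.02 - 315.26 = 2.76
C5: 1.25(353.36) + 1.6(210.11) + 0.3(192.55) = 835.64
C6: 1.2(353.36) + 0.75(188.65) + 0.75(292.86) = 785.16
The controlling combination is 5, giving 835.64 kN.

835.64 kN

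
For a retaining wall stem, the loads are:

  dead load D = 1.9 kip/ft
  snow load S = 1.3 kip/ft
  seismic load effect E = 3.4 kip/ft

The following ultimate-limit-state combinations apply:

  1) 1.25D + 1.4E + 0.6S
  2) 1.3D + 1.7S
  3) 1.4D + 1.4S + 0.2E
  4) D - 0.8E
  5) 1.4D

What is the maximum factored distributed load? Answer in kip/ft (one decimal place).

7.9 kip/ft

1) 1.25(1.9) + 1.4(3.4) + 0.6(1.3) = 7.9
2) 1.3(1.9) + 1.7(1.3) = 2.5 + 2.2 = 4.7
3) 1.4(1.9) + 1.4(1.3) + 0.2(3.4) = 2.7 + 1.8 + 0.7 = 5.2
4) 1.0(1.9) - 0.8(3.4) = 1.9 - 2.7 = -0.8
5) 1.4(1.9) = 2.7
Combination 1 governs: w_u = 7.9 kip/ft.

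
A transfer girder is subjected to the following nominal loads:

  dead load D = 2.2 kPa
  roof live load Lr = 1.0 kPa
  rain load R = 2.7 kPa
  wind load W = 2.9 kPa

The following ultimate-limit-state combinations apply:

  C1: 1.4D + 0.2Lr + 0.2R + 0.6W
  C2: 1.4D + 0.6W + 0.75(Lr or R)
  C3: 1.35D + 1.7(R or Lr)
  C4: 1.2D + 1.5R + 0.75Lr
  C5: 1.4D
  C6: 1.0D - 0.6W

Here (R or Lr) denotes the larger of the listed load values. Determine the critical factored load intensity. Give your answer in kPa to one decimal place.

(Lr or R) → R = 2.7 kPa; (R or Lr) → R = 2.7 kPa.
C1: 1.4(2.2) + 0.2(1.0) + 0.2(2.7) + 0.6(2.9) = 5.6
C2: 1.4(2.2) + 0.6(2.9) + 0.75(2.7) = 6.8
C3: 1.35(2.2) + 1.7(2.7) = 7.6
C4: 1.2(2.2) + 1.5(2.7) + 0.75(1.0) = 7.4
C5: 1.4(2.2) = 3.1
C6: 1.0(2.2) - 0.6(2.9) = 0.5
Maximum is from combination 3.

7.6 kPa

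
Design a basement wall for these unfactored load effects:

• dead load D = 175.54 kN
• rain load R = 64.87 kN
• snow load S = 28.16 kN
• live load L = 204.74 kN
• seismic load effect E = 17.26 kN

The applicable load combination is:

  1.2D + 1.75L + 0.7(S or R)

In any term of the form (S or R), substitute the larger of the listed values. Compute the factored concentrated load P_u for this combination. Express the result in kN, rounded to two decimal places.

(S or R) → R = 64.87 kN.
1.2(175.54) + 1.75(204.74) + 0.7(64.87) = 614.35
P_u = 614.35 kN.

614.35 kN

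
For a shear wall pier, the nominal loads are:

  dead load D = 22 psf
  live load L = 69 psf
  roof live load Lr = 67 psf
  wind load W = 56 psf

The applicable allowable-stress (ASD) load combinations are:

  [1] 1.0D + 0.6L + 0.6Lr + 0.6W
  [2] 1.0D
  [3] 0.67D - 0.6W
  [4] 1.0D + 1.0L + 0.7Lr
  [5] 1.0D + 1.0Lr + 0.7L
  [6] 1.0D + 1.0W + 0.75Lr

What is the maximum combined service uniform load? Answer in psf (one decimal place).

[1] 1.0(22) + 0.6(69) + 0.6(67) + 0.6(56) = 22.0 + 41.4 + 40.2 + 33.6 = 137.2
[2] 1.0(22) = 22.0
[3] 0.67(22) - 0.6(56) = 14.7 - 33.6 = -18.9
[4] 1.0(22) + 1.0(69) + 0.7(67) = 22.0 + 69.0 + 46.9 = 137.9
[5] 1.0(22) + 1.0(67) + 0.7(69) = 22.0 + 67.0 + 48.3 = 137.3
[6] 1.0(22) + 1.0(56) + 0.75(67) = 22.0 + 56.0 + 50.3 = 128.3
The controlling combination is 4, giving 137.9 psf.

137.9 psf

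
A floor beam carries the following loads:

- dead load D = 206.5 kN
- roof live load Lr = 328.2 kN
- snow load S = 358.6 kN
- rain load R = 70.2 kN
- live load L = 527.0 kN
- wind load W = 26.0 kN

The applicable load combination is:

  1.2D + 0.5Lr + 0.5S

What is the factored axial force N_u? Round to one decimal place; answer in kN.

1.2(206.5) + 0.5(328.2) + 0.5(358.6) = 247.8 + 164.1 + 179.3 = 591.2
N_u = 591.2 kN.

591.2 kN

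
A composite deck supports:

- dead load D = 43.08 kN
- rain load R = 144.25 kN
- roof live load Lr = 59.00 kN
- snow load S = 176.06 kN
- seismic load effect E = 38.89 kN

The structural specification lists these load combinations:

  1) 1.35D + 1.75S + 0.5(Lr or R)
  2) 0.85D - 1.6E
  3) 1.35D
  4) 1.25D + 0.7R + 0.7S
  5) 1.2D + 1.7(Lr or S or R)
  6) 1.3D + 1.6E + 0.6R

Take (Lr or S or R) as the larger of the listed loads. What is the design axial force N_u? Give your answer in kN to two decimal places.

438.39 kN

(Lr or R) → R = 144.25 kN; (Lr or S or R) → S = 176.06 kN.
1) 1.35(43.08) + 1.75(176.06) + 0.5(144.25) = 438.39
2) 0.85(43.08) - 1.6(38.89) = -25.61
3) 1.35(43.08) = 58.16
4) 1.25(43.08) + 0.7(144.25) + 0.7(176.06) = 53.85 + 100.98 + 123.24 = 278.07
5) 1.2(43.08) + 1.7(176.06) = 51.70 + 299.30 = 351.00
6) 1.3(43.08) + 1.6(38.89) + 0.6(144.25) = 204.78
Combination 1 governs: N_u = 438.39 kN.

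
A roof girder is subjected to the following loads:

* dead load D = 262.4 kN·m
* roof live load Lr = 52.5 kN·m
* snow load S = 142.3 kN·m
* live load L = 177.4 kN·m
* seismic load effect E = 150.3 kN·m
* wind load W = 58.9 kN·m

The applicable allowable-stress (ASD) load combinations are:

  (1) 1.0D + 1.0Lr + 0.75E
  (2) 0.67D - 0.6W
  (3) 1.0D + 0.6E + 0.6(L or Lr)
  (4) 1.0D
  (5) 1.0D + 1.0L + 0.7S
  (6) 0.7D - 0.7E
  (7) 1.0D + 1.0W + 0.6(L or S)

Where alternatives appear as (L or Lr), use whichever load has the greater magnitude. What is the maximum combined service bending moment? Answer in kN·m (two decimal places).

539.41 kN·m

(L or Lr) → L = 177.4 kN·m; (L or S) → L = 177.4 kN·m.
(1) 1.0(262.4) + 1.0(52.5) + 0.75(150.3) = 262.40 + 52.50 + 112.73 = 427.63
(2) 0.67(262.4) - 0.6(58.9) = 175.81 - 35.34 = 140.47
(3) 1.0(262.4) + 0.6(150.3) + 0.6(177.4) = 262.40 + 90.18 + 106.44 = 459.02
(4) 1.0(262.4) = 262.40
(5) 1.0(262.4) + 1.0(177.4) + 0.7(142.3) = 262.40 + 177.40 + 99.61 = 539.41
(6) 0.7(262.4) - 0.7(150.3) = 183.68 - 105.21 = 78.47
(7) 1.0(262.4) + 1.0(58.9) + 0.6(177.4) = 262.40 + 58.90 + 106.44 = 427.74
Maximum is from combination 5.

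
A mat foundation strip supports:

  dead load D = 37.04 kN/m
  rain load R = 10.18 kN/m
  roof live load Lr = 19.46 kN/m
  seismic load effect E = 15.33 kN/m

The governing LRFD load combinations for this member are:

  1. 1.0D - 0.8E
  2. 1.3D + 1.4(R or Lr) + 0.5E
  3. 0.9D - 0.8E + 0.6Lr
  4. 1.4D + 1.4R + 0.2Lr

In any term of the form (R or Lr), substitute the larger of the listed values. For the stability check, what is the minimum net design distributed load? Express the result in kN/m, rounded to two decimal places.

24.78 kN/m

(R or Lr) → Lr = 19.46 kN/m.
1. 1.0(37.04) - 0.8(15.33) = 37.04 - 12.26 = 24.78
2. 1.3(37.04) + 1.4(19.46) + 0.5(15.33) = 48.15 + 27.24 + 7.67 = 83.06
3. 0.9(37.04) - 0.8(15.33) + 0.6(19.46) = 32.75
4. 1.4(37.04) + 1.4(10.18) + 0.2(19.46) = 51.86 + 14.25 + 3.89 = 70.00
Combination 1 gives the minimum: 24.78 kN/m.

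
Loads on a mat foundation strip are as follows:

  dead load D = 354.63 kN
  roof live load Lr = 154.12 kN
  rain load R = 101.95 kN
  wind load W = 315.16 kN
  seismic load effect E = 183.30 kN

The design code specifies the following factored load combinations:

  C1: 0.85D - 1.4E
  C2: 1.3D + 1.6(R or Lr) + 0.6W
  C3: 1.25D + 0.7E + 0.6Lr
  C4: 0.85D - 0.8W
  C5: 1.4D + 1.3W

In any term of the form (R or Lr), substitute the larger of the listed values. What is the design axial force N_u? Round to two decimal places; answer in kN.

(R or Lr) → Lr = 154.12 kN.
C1: 0.85(354.63) - 1.4(183.30) = 301.44 - 256.62 = 44.82
C2: 1.3(354.63) + 1.6(154.12) + 0.6(315.16) = 461.02 + 246.59 + 189.10 = 896.71
C3: 1.25(354.63) + 0.7(183.30) + 0.6(154.12) = 443.29 + 128.31 + 92.47 = 664.07
C4: 0.85(354.63) - 0.8(315.16) = 301.44 - 252.13 = 49.31
C5: 1.4(354.63) + 1.3(315.16) = 496.48 + 409.71 = 906.19
The controlling combination is 5, giving 906.19 kN.

906.19 kN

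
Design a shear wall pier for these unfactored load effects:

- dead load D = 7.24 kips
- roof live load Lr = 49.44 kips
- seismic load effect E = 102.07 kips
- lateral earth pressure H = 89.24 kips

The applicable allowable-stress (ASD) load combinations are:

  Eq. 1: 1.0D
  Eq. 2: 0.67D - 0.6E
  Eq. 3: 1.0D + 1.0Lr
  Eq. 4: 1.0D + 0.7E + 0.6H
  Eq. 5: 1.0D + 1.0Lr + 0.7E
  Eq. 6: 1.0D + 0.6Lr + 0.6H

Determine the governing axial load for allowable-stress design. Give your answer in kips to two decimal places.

132.23 kips

Eq. 1: 1.0(7.24) = 7.24
Eq. 2: 0.67(7.24) - 0.6(102.07) = 4.85 - 61.24 = -56.39
Eq. 3: 1.0(7.24) + 1.0(49.44) = 7.24 + 49.44 = 56.68
Eq. 4: 1.0(7.24) + 0.7(102.07) + 0.6(89.24) = 7.24 + 71.45 + 53.54 = 132.23
Eq. 5: 1.0(7.24) + 1.0(49.44) + 0.7(102.07) = 7.24 + 49.44 + 71.45 = 128.13
Eq. 6: 1.0(7.24) + 0.6(49.44) + 0.6(89.24) = 90.45
Combination 4 governs: P = 132.23 kips.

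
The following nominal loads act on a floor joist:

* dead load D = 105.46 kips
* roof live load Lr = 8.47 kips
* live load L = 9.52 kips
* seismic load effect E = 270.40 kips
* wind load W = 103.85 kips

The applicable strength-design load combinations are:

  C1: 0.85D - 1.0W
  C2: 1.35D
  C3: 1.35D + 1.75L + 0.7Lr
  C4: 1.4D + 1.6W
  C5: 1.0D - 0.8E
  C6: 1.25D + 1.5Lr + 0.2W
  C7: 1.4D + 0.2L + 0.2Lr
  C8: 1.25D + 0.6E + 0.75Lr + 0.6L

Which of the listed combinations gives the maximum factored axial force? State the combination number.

C1: 0.85(105.46) - 1.0(103.85) = 89.64 - 103.85 = -14.21
C2: 1.35(105.46) = 142.37
C3: 1.35(105.46) + 1.75(9.52) + 0.7(8.47) = 142.37 + 16.66 + 5.93 = 164.96
C4: 1.4(105.46) + 1.6(103.85) = 147.64 + 166.16 = 313.80
C5: 1.0(105.46) - 0.8(270.40) = 105.46 - 216.32 = -110.86
C6: 1.25(105.46) + 1.5(8.47) + 0.2(103.85) = 165.30
C7: 1.4(105.46) + 0.2(9.52) + 0.2(8.47) = 151.24
C8: 1.25(105.46) + 0.6(270.40) + 0.75(8.47) + 0.6(9.52) = 131.83 + 162.24 + 6.35 + 5.71 = 306.13
The largest value is 313.80 kips from combination 4.

Combination 4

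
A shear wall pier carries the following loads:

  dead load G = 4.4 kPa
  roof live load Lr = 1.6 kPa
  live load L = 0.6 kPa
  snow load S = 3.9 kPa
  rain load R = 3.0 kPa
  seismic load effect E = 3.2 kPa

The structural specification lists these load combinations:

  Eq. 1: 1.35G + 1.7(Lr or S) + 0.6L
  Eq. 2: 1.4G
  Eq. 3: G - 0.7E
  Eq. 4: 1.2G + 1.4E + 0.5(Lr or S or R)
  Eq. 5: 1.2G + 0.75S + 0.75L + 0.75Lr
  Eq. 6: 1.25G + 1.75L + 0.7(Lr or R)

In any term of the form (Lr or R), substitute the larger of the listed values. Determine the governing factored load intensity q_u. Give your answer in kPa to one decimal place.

12.9 kPa

(Lr or S) → S = 3.9 kPa; (Lr or S or R) → S = 3.9 kPa; (Lr or R) → R = 3.0 kPa.
Eq. 1: 1.35(4.4) + 1.7(3.9) + 0.6(0.6) = 5.9 + 6.6 + 0.4 = 12.9
Eq. 2: 1.4(4.4) = 6.2
Eq. 3: 1.0(4.4) - 0.7(3.2) = 4.4 - 2.2 = 2.2
Eq. 4: 1.2(4.4) + 1.4(3.2) + 0.5(3.9) = 11.7
Eq. 5: 1.2(4.4) + 0.75(3.9) + 0.75(0.6) + 0.75(1.6) = 5.3 + 2.9 + 0.5 + 1.2 = 9.9
Eq. 6: 1.25(4.4) + 1.75(0.6) + 0.7(3.0) = 5.5 + 1.1 + 2.1 = 8.7
Combination 1 governs: q_u = 12.9 kPa.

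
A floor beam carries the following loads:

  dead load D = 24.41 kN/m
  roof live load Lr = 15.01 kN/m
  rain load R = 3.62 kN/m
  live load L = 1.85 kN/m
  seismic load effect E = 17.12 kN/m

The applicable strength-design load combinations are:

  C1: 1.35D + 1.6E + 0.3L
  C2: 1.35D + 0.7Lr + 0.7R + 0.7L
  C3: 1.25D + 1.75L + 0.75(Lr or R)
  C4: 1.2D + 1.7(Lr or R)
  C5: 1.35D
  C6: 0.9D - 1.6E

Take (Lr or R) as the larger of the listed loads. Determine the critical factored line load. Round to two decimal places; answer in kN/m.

(Lr or R) → Lr = 15.01 kN/m.
C1: 1.35(24.41) + 1.6(17.12) + 0.3(1.85) = 32.95 + 27.39 + 0.56 = 60.90
C2: 1.35(24.41) + 0.7(15.01) + 0.7(3.62) + 0.7(1.85) = 32.95 + 10.51 + 2.53 + 1.30 = 47.29
C3: 1.25(24.41) + 1.75(1.85) + 0.75(15.01) = 30.51 + 3.24 + 11.26 = 45.01
C4: 1.2(24.41) + 1.7(15.01) = 29.29 + 25.52 = 54.81
C5: 1.35(24.41) = 32.95
C6: 0.9(24.41) - 1.6(17.12) = 21.97 - 27.39 = -5.42
Combination 1 governs: w_u = 60.90 kN/m.

60.90 kN/m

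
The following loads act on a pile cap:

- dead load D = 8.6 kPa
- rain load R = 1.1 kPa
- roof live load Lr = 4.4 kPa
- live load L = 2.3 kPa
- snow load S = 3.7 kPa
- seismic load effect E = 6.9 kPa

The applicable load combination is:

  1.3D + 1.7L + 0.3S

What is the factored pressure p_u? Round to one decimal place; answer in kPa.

16.2 kPa

1.3(8.6) + 1.7(2.3) + 0.3(3.7) = 11.2 + 3.9 + 1.1 = 16.2
p_u = 16.2 kPa.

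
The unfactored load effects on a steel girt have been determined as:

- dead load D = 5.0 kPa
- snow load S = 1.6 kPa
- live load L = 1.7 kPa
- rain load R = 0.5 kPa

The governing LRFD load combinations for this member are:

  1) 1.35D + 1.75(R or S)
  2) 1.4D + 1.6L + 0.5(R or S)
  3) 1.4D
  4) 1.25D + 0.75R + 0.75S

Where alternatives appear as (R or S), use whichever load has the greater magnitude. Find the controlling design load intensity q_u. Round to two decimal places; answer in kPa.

(R or S) → S = 1.6 kPa.
1) 1.35(5.0) + 1.75(1.6) = 6.75 + 2.80 = 9.55
2) 1.4(5.0) + 1.6(1.7) + 0.5(1.6) = 7.00 + 2.72 + 0.80 = 10.52
3) 1.4(5.0) = 7.00
4) 1.25(5.0) + 0.75(0.5) + 0.75(1.6) = 6.25 + 0.38 + 1.20 = 7.83
The controlling combination is 2, giving 10.52 kPa.

10.52 kPa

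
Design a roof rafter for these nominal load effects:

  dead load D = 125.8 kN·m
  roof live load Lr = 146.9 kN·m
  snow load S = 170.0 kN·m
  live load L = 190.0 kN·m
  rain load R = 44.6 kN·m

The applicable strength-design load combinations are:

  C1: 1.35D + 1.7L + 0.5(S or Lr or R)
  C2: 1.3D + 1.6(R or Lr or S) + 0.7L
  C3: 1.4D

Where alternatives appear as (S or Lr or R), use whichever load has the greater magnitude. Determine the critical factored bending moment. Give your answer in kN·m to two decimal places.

577.83 kN·m

(S or Lr or R) → S = 170.0 kN·m; (R or Lr or S) → S = 170.0 kN·m.
C1: 1.35(125.8) + 1.7(190.0) + 0.5(170.0) = 169.83 + 323.00 + 85.00 = 577.83
C2: 1.3(125.8) + 1.6(170.0) + 0.7(190.0) = 163.54 + 272.00 + 133.00 = 568.54
C3: 1.4(125.8) = 176.12
The controlling combination is 1, giving 577.83 kN·m.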